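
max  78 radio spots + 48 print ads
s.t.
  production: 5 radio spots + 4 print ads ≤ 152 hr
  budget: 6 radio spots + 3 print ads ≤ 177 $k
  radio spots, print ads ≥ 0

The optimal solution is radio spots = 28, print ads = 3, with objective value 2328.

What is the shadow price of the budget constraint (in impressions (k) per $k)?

Both production and budget are binding at x*.
From A_Bᵀ y = c: 5·y_production + 6·y_budget = 78; 4·y_production + 3·y_budget = 48.
Solving: y_production = 6, y_budget = 8.
Shadow price of budget = 8.

8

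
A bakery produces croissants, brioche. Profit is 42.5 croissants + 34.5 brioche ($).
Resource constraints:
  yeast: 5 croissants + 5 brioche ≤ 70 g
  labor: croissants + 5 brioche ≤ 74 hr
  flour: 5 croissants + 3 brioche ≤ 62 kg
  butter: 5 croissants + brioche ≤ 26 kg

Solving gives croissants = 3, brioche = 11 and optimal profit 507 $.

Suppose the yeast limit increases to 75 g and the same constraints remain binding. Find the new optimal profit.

539.5

Check each constraint at x*: yeast 70/70 (tight); labor 58/74 (slack 16); flour 48/62 (slack 14); butter 26/26 (tight).
Slack constraints have shadow price 0 (complementary slackness).
The binding rows give the dual system: 5·y_yeast + 5·y_butter = 42.5 and 5·y_yeast + 1·y_butter = 34.5.
Solving: y_yeast = 6.5, y_butter = 2.
Δz = y_yeast·Δb = 6.5 × (5) = 32.5, so new z* = 507 + 32.5 = 539.5.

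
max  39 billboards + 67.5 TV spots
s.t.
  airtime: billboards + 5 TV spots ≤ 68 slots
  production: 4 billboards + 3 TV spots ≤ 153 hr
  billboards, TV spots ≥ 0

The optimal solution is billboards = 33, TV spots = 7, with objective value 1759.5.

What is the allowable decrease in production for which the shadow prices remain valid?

Binding constraints: airtime, production. The basis is B = [[1,5],[4,3]] with det -17.
Per unit decrease in production, x* moves by d = (-0.2941, 0.0588).
The basis stays optimal until billboards reaches 0; allowable decrease = 112.2 hr.

112.2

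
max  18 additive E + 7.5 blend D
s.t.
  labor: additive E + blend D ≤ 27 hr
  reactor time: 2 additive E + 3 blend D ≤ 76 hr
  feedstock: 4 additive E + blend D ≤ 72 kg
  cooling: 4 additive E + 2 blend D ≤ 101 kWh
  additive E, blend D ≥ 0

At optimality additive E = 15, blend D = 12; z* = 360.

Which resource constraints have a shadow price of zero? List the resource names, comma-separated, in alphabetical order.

labor: 27/27 (binding)
reactor time: 66/76 (slack 10)
feedstock: 72/72 (binding)
cooling: 84/101 (slack 17)
By complementary slackness, a constraint with positive slack has shadow price 0 → cooling, reactor time.

cooling, reactor time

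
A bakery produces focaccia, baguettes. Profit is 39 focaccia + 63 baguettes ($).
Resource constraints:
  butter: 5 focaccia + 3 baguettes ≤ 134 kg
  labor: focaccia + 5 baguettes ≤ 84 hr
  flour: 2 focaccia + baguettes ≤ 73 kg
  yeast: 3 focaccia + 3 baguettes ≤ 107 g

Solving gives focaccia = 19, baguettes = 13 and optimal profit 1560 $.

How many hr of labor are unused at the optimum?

labor used = 1·19 + 5·13 = 84; slack = 84 − 84 = 0.

0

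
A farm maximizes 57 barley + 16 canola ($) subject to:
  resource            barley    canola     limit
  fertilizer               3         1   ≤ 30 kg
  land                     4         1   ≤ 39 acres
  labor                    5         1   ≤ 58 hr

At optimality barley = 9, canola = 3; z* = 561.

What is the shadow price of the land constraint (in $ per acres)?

Check each constraint at x*: fertilizer 30/30 (tight); land 39/39 (tight); labor 48/58 (slack 10).
Slack constraints have shadow price 0 (complementary slackness).
From A_Bᵀ y = c: 3·y_fertilizer + 4·y_land = 57; 1·y_fertilizer + 1·y_land = 16.
Solving: y_fertilizer = 7, y_land = 9.
Shadow price of land = 9.

9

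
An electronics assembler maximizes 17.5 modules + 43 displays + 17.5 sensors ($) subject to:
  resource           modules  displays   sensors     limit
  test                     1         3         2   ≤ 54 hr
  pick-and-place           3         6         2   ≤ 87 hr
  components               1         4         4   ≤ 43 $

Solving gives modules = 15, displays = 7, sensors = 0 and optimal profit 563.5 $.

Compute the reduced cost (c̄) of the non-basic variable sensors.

At the optimum: test uses 36 of 54 (slack = 18); pick-and-place uses 87 of 87 (binding); components uses 43 of 43 (binding).
Since test is not tight, its dual is 0.
The binding rows give the dual system: 3·y_pick-and-place + 1·y_components = 17.5 and 6·y_pick-and-place + 4·y_components = 43.
→ y_pick-and-place = 4.5 and y_components = 4.
Reduced cost of sensors: c₃ − yᵀa₃ = 17.5 − (4.5·2 + 4·4) = 17.5 − 25 = -7.5.

-7.5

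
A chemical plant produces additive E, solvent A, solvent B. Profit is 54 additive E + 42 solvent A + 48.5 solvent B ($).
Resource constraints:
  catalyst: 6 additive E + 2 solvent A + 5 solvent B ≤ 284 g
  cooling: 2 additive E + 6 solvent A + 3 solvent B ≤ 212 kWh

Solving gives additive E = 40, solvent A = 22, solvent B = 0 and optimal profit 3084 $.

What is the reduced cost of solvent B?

-2.5

Both catalyst and cooling are binding at x*.
Dual feasibility on the basic columns requires 6·y_catalyst + 2·y_cooling = 54, 2·y_catalyst + 6·y_cooling = 42.
Solving: y_catalyst = 7.5, y_cooling = 4.5.
Reduced cost of solvent B: c₃ − yᵀa₃ = 48.5 − (7.5·5 + 4.5·3) = 48.5 − 51 = -2.5.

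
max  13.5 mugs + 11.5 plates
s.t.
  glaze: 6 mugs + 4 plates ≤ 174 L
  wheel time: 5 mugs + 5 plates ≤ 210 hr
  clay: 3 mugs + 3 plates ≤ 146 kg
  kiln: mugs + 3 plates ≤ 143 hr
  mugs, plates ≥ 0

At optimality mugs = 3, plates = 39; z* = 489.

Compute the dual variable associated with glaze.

At the optimum: glaze uses 174 of 174 (binding); wheel time uses 210 of 210 (binding); clay uses 126 of 146 (slack = 20); kiln uses 120 of 143 (slack = 23).
Since clay, kiln are not tight, their duals are 0.
The binding rows give the dual system: 6·y_glaze + 5·y_wheel time = 13.5 and 4·y_glaze + 5·y_wheel time = 11.5.
This yields shadow prices y_glaze = 1, y_wheel time = 1.5.
Shadow price of glaze = 1.

1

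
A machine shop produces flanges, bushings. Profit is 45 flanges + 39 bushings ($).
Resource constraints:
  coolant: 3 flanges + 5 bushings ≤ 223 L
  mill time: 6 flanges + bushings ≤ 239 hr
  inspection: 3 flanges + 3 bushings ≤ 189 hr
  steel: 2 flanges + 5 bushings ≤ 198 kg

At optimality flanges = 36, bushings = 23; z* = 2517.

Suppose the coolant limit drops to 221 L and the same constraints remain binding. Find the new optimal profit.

2503

Check each constraint at x*: coolant 223/223 (tight); mill time 239/239 (tight); inspection 177/189 (slack 12); steel 187/198 (slack 11).
Slack constraints have shadow price 0 (complementary slackness).
From A_Bᵀ y = c: 3·y_coolant + 6·y_mill time = 45; 5·y_coolant + 1·y_mill time = 39.
This yields shadow prices y_coolant = 7, y_mill time = 4.
Δz = y_coolant·Δb = 7 × (-2) = -14, so new z* = 2517 − 14 = 2503.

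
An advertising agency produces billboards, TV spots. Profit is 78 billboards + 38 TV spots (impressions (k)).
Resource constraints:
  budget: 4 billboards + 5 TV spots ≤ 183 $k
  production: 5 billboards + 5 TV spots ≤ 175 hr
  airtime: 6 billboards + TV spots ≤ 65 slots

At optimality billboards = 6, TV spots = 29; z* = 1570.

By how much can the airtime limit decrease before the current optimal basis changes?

30

Binding constraints: production, airtime. The basis is B = [[5,5],[6,1]] with det -25.
Per unit decrease in airtime, x* moves by d = (-0.2, 0.2).
The basis stays optimal until billboards reaches 0; allowable decrease = 30 slots.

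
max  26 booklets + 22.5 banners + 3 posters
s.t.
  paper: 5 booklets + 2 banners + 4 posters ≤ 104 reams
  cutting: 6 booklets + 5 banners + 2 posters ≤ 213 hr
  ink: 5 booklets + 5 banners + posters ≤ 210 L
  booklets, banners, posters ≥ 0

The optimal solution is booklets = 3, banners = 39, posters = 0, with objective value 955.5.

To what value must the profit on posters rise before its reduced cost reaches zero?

At the optimum: paper uses 93 of 104 (slack = 11); cutting uses 213 of 213 (binding); ink uses 210 of 210 (binding).
Slack constraints have shadow price 0 (complementary slackness).
From A_Bᵀ y = c: 6·y_cutting + 5·y_ink = 26; 5·y_cutting + 5·y_ink = 22.5.
→ y_cutting = 3.5 and y_ink = 1.
posters enters the basis when its profit ≥ yᵀa₃ = 3.5·2 + 1·1 = 8.

8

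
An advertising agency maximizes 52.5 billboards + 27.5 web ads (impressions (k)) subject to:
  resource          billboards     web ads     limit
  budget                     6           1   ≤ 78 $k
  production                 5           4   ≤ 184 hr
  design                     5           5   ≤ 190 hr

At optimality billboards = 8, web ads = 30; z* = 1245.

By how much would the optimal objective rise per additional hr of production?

0

Binding: budget and design. Non-binding: production (24 unused).
Slack constraints have shadow price 0 (complementary slackness).
From A_Bᵀ y = c: 6·y_budget + 5·y_design = 52.5; 1·y_budget + 5·y_design = 27.5.
Solving: y_budget = 5, y_design = 4.5.
Shadow price of production = 0.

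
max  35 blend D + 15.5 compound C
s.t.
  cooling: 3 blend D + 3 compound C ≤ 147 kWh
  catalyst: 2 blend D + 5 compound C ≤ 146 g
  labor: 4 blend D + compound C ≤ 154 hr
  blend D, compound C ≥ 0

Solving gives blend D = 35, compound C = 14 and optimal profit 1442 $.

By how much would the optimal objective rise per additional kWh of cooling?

3

Check each constraint at x*: cooling 147/147 (tight); catalyst 140/146 (slack 6); labor 154/154 (tight).
Since catalyst is not tight, its dual is 0.
From A_Bᵀ y = c: 3·y_cooling + 4·y_labor = 35; 3·y_cooling + 1·y_labor = 15.5.
Solving: y_cooling = 3, y_labor = 6.5.
Shadow price of cooling = 3.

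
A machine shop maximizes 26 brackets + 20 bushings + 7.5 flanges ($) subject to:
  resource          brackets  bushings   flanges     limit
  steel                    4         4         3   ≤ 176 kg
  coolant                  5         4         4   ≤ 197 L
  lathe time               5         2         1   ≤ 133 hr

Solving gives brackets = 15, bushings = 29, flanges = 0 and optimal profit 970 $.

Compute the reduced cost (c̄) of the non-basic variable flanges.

At the optimum: steel uses 176 of 176 (binding); coolant uses 191 of 197 (slack = 6); lathe time uses 133 of 133 (binding).
Slack constraints have shadow price 0 (complementary slackness).
Dual feasibility on the basic columns requires 4·y_steel + 5·y_lathe time = 26, 4·y_steel + 2·y_lathe time = 20.
This yields shadow prices y_steel = 4, y_lathe time = 2.
Reduced cost of flanges: c₃ − yᵀa₃ = 7.5 − (4·3 + 2·1) = 7.5 − 14 = -6.5.

-6.5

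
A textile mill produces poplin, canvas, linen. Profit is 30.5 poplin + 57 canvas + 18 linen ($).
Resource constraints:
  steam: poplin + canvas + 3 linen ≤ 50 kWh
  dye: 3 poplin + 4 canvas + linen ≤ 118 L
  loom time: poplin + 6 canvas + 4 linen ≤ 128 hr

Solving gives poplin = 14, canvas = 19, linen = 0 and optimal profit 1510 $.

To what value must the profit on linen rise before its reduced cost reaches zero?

Check each constraint at x*: steam 33/50 (slack 17); dye 118/118 (tight); loom time 128/128 (tight).
Slack constraints have shadow price 0 (complementary slackness).
From A_Bᵀ y = c: 3·y_dye + 1·y_loom time = 30.5; 4·y_dye + 6·y_loom time = 57.
Solving: y_dye = 9, y_loom time = 3.5.
linen enters the basis when its profit ≥ yᵀa₃ = 9·1 + 3.5·4 = 23.

23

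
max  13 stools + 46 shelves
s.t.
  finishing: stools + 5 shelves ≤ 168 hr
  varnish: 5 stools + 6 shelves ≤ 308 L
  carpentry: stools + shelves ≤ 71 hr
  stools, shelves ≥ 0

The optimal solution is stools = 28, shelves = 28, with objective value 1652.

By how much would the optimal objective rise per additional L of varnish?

1

At the optimum: finishing uses 168 of 168 (binding); varnish uses 308 of 308 (binding); carpentry uses 56 of 71 (slack = 15).
Slack constraints have shadow price 0 (complementary slackness).
The binding rows give the dual system: 1·y_finishing + 5·y_varnish = 13 and 5·y_finishing + 6·y_varnish = 46.
Solving: y_finishing = 8, y_varnish = 1.
Shadow price of varnish = 1.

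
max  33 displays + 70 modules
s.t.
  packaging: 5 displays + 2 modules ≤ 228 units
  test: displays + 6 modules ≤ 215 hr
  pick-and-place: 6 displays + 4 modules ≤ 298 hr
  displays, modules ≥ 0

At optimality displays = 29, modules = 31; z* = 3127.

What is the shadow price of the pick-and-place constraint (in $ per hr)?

At the optimum: packaging uses 207 of 228 (slack = 21); test uses 215 of 215 (binding); pick-and-place uses 298 of 298 (binding).
By complementary slackness, y = 0 for the non-binding constraint.
The binding rows give the dual system: 1·y_test + 6·y_pick-and-place = 33 and 6·y_test + 4·y_pick-and-place = 70.
This yields shadow prices y_test = 9, y_pick-and-place = 4.
Shadow price of pick-and-place = 4.

4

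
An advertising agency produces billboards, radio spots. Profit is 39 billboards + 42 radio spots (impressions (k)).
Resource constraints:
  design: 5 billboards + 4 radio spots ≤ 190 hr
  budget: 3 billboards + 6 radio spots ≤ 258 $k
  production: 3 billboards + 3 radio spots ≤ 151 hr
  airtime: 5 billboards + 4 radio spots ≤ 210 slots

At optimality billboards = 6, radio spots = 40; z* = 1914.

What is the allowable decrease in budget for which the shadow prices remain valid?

144

Binding constraints: design, budget. The basis is B = [[5,4],[3,6]] with det 18.
Per unit decrease in budget, x* moves by d = (0.2222, -0.2778).
The basis stays optimal until radio spots reaches 0; allowable decrease = 144 $k.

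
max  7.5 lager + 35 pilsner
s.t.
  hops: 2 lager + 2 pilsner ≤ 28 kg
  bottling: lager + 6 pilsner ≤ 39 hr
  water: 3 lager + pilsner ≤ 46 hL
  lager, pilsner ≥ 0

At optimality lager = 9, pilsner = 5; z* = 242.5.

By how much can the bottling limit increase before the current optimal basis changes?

45

Binding constraints: hops, bottling. The basis is B = [[2,2],[1,6]] with det 10.
Per unit increase in bottling, x* moves by d = (-0.2, 0.2).
The basis stays optimal until lager reaches 0; allowable increase = 45 hr.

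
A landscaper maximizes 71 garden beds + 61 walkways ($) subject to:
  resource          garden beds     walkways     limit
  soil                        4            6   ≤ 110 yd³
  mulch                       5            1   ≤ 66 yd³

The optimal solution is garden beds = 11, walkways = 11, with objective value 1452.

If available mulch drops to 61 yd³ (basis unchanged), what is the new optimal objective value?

1417

Check each constraint at x*: soil 110/110 (tight); mulch 66/66 (tight).
The binding rows give the dual system: 4·y_soil + 5·y_mulch = 71 and 6·y_soil + 1·y_mulch = 61.
This yields shadow prices y_soil = 9, y_mulch = 7.
Δz = y_mulch·Δb = 7 × (-5) = -35, so new z* = 1452 − 35 = 1417.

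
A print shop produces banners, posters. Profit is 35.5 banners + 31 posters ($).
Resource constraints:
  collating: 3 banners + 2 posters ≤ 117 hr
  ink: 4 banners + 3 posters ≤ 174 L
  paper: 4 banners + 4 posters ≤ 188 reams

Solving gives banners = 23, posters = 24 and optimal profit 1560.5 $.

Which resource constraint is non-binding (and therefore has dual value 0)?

collating: 117/117 (binding)
ink: 164/174 (slack 10)
paper: 188/188 (binding)
By complementary slackness, a constraint with positive slack has shadow price 0 → ink.

ink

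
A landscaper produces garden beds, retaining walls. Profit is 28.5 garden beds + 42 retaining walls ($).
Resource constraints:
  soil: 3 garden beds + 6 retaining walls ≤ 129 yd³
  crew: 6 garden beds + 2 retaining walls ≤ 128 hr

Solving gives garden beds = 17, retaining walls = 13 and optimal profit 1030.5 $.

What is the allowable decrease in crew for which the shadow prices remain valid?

Binding constraints: soil, crew. The basis is B = [[3,6],[6,2]] with det -30.
Per unit decrease in crew, x* moves by d = (-0.2, 0.1).
The basis stays optimal until garden beds reaches 0; allowable decrease = 85 hr.

85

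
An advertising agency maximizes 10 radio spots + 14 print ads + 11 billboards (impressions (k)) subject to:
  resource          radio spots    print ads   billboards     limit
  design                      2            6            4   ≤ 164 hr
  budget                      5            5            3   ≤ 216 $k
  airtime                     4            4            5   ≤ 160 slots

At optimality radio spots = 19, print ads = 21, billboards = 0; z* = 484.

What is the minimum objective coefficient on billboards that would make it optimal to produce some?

14

Check each constraint at x*: design 164/164 (tight); budget 200/216 (slack 16); airtime 160/160 (tight).
Since budget is not tight, its dual is 0.
Dual feasibility on the basic columns requires 2·y_design + 4·y_airtime = 10, 6·y_design + 4·y_airtime = 14.
→ y_design = 1 and y_airtime = 2.
billboards enters the basis when its profit ≥ yᵀa₃ = 1·4 + 2·5 = 14.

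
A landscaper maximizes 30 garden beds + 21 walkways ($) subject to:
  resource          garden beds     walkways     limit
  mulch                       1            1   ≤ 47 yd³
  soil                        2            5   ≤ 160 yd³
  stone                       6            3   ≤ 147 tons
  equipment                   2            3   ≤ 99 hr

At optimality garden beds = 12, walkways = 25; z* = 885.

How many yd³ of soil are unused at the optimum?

soil used = 2·12 + 5·25 = 149; slack = 160 − 149 = 11.

11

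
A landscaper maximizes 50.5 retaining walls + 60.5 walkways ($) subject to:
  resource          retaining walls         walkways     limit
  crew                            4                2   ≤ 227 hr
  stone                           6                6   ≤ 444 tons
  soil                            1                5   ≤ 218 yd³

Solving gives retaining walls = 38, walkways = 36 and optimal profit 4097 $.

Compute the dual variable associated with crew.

At the optimum: crew uses 224 of 227 (slack = 3); stone uses 444 of 444 (binding); soil uses 218 of 218 (binding).
Since crew is not tight, its dual is 0.
The binding rows give the dual system: 6·y_stone + 1·y_soil = 50.5 and 6·y_stone + 5·y_soil = 60.5.
→ y_stone = 8 and y_soil = 2.5.
Shadow price of crew = 0.

0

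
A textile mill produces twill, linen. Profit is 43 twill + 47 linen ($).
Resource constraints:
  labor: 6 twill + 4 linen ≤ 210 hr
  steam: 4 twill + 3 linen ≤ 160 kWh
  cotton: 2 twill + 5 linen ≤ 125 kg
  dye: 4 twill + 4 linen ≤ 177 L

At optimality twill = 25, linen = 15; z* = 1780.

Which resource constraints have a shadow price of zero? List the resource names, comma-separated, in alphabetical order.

labor: 210/210 (binding)
steam: 145/160 (slack 15)
cotton: 125/125 (binding)
dye: 160/177 (slack 17)
By complementary slackness, a constraint with positive slack has shadow price 0 → dye, steam.

dye, steam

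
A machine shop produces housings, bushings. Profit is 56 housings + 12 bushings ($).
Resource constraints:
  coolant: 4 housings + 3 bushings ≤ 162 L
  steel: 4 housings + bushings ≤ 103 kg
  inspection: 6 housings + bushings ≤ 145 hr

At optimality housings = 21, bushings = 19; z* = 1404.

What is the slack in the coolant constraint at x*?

coolant used = 4·21 + 3·19 = 141; slack = 162 − 141 = 21.

21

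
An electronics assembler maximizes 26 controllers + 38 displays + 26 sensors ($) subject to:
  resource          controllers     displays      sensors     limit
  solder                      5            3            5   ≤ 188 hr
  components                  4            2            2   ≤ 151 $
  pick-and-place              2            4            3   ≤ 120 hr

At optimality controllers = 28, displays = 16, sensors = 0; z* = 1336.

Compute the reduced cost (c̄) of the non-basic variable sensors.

-8

Binding: solder and pick-and-place. Non-binding: components (7 unused).
Slack constraints have shadow price 0 (complementary slackness).
From A_Bᵀ y = c: 5·y_solder + 2·y_pick-and-place = 26; 3·y_solder + 4·y_pick-and-place = 38.
Solving: y_solder = 2, y_pick-and-place = 8.
Reduced cost of sensors: c₃ − yᵀa₃ = 26 − (2·5 + 8·3) = 26 − 34 = -8.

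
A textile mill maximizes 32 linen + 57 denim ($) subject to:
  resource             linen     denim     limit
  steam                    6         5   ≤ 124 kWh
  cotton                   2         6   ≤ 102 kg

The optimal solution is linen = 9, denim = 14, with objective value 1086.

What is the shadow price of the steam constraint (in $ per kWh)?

Check each constraint at x*: steam 124/124 (tight); cotton 102/102 (tight).
From A_Bᵀ y = c: 6·y_steam + 2·y_cotton = 32; 5·y_steam + 6·y_cotton = 57.
→ y_steam = 3 and y_cotton = 7.
Shadow price of steam = 3.

3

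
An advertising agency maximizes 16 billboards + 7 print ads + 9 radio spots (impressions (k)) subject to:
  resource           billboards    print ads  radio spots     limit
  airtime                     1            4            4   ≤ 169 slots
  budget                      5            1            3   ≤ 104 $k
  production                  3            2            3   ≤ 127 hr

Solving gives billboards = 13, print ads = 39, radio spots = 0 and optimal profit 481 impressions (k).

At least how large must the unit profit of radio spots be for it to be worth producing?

13

Check each constraint at x*: airtime 169/169 (tight); budget 104/104 (tight); production 117/127 (slack 10).
Since production is not tight, its dual is 0.
The binding rows give the dual system: 1·y_airtime + 5·y_budget = 16 and 4·y_airtime + 1·y_budget = 7.
→ y_airtime = 1 and y_budget = 3.
radio spots enters the basis when its profit ≥ yᵀa₃ = 1·4 + 3·3 = 13.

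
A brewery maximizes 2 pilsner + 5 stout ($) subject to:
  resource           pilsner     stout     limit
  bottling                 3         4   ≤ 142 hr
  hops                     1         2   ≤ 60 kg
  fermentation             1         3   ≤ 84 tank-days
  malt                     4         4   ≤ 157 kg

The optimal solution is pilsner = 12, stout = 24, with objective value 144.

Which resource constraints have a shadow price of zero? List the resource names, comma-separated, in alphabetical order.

bottling: 132/142 (slack 10)
hops: 60/60 (binding)
fermentation: 84/84 (binding)
malt: 144/157 (slack 13)
By complementary slackness, a constraint with positive slack has shadow price 0 → bottling, malt.

bottling, malt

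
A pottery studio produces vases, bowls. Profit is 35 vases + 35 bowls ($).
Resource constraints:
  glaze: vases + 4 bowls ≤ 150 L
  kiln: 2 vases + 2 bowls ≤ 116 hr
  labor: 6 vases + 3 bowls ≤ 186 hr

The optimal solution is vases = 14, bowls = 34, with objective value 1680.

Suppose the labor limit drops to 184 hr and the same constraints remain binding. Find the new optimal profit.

1670

At the optimum: glaze uses 150 of 150 (binding); kiln uses 96 of 116 (slack = 20); labor uses 186 of 186 (binding).
Slack constraints have shadow price 0 (complementary slackness).
From A_Bᵀ y = c: 1·y_glaze + 6·y_labor = 35; 4·y_glaze + 3·y_labor = 35.
→ y_glaze = 5 and y_labor = 5.
Δz = y_labor·Δb = 5 × (-2) = -10, so new z* = 1680 − 10 = 1670.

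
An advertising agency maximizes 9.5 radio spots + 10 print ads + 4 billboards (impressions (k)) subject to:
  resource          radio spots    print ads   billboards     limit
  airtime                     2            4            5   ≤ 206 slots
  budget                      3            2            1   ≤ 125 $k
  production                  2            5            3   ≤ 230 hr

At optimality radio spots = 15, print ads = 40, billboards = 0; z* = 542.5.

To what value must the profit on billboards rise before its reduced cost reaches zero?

5.5

Binding: budget and production. Non-binding: airtime (16 unused).
Since airtime is not tight, its dual is 0.
Dual feasibility on the basic columns requires 3·y_budget + 2·y_production = 9.5, 2·y_budget + 5·y_production = 10.
Solving: y_budget = 2.5, y_production = 1.
billboards enters the basis when its profit ≥ yᵀa₃ = 2.5·1 + 1·3 = 5.5.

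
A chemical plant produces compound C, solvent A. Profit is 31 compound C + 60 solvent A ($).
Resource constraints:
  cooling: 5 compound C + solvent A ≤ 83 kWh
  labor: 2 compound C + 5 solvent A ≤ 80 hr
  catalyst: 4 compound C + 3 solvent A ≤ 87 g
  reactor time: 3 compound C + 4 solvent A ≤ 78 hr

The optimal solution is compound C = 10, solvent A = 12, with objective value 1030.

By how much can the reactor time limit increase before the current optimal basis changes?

5.5

Binding constraints: labor, reactor time. The basis is B = [[2,5],[3,4]] with det -7.
Per unit increase in reactor time, x* moves by d = (0.7143, -0.2857).
The basis stays optimal until catalyst becomes binding; allowable increase = 5.5 hr.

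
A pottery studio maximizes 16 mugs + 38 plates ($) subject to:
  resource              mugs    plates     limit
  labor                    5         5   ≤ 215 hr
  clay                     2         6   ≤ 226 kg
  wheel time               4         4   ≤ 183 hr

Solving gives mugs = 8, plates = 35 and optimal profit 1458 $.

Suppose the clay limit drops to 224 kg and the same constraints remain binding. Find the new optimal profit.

1447

At the optimum: labor uses 215 of 215 (binding); clay uses 226 of 226 (binding); wheel time uses 172 of 183 (slack = 11).
By complementary slackness, y = 0 for the non-binding constraint.
Dual feasibility on the basic columns requires 5·y_labor + 2·y_clay = 16, 5·y_labor + 6·y_clay = 38.
This yields shadow prices y_labor = 1, y_clay = 5.5.
Δz = y_clay·Δb = 5.5 × (-2) = -11, so new z* = 1458 − 11 = 1447.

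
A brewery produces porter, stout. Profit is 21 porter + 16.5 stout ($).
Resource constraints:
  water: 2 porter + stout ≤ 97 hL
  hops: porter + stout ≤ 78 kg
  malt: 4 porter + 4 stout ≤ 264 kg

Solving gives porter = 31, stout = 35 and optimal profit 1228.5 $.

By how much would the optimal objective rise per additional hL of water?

4.5

At the optimum: water uses 97 of 97 (binding); hops uses 66 of 78 (slack = 12); malt uses 264 of 264 (binding).
By complementary slackness, y = 0 for the non-binding constraint.
From A_Bᵀ y = c: 2·y_water + 4·y_malt = 21; 1·y_water + 4·y_malt = 16.5.
→ y_water = 4.5 and y_malt = 3.
Shadow price of water = 4.5.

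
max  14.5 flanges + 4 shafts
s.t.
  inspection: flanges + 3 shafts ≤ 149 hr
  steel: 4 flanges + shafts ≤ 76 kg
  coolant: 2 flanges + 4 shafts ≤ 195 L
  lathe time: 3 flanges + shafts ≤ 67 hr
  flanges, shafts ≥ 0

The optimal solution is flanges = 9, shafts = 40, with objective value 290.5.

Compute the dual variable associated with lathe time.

1.5

At the optimum: inspection uses 129 of 149 (slack = 20); steel uses 76 of 76 (binding); coolant uses 178 of 195 (slack = 17); lathe time uses 67 of 67 (binding).
Slack constraints have shadow price 0 (complementary slackness).
Dual feasibility on the basic columns requires 4·y_steel + 3·y_lathe time = 14.5, 1·y_steel + 1·y_lathe time = 4.
This yields shadow prices y_steel = 2.5, y_lathe time = 1.5.
Shadow price of lathe time = 1.5.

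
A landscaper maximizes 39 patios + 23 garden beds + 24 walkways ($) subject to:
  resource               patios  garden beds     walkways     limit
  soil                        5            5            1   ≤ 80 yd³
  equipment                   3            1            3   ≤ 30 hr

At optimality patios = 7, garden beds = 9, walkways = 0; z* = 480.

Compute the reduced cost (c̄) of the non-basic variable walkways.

-3

At the optimum: soil uses 80 of 80 (binding); equipment uses 30 of 30 (binding).
From A_Bᵀ y = c: 5·y_soil + 3·y_equipment = 39; 5·y_soil + 1·y_equipment = 23.
→ y_soil = 3 and y_equipment = 8.
Reduced cost of walkways: c₃ − yᵀa₃ = 24 − (3·1 + 8·3) = 24 − 27 = -3.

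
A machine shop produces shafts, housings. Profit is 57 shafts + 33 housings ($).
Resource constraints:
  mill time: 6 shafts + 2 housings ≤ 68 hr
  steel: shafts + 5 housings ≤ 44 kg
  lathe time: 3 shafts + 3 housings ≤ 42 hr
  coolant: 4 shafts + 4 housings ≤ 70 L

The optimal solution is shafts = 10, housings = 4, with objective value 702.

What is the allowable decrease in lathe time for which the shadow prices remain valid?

8

Binding constraints: mill time, lathe time. The basis is B = [[6,2],[3,3]] with det 12.
Per unit decrease in lathe time, x* moves by d = (0.1667, -0.5).
The basis stays optimal until housings reaches 0; allowable decrease = 8 hr.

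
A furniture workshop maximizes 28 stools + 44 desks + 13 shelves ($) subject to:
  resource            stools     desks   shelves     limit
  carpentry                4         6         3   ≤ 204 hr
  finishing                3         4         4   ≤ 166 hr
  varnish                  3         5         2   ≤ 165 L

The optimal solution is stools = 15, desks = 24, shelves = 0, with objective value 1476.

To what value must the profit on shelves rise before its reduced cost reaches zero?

20

At the optimum: carpentry uses 204 of 204 (binding); finishing uses 141 of 166 (slack = 25); varnish uses 165 of 165 (binding).
By complementary slackness, y = 0 for the non-binding constraint.
The binding rows give the dual system: 4·y_carpentry + 3·y_varnish = 28 and 6·y_carpentry + 5·y_varnish = 44.
This yields shadow prices y_carpentry = 4, y_varnish = 4.
shelves enters the basis when its profit ≥ yᵀa₃ = 4·3 + 4·2 = 20.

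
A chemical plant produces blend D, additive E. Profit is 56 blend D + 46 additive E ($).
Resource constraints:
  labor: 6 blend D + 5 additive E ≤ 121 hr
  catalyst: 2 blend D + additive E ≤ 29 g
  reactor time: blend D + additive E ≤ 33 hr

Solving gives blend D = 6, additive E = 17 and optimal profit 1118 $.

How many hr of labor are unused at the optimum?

0

labor used = 6·6 + 5·17 = 121; slack = 121 − 121 = 0.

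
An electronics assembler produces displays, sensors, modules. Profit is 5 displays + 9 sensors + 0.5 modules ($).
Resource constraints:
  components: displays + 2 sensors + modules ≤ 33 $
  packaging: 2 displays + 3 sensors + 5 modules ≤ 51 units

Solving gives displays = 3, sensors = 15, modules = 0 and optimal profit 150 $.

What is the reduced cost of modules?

-7.5

Check each constraint at x*: components 33/33 (tight); packaging 51/51 (tight).
The binding rows give the dual system: 1·y_components + 2·y_packaging = 5 and 2·y_components + 3·y_packaging = 9.
Solving: y_components = 3, y_packaging = 1.
Reduced cost of modules: c₃ − yᵀa₃ = 0.5 − (3·1 + 1·5) = 0.5 − 8 = -7.5.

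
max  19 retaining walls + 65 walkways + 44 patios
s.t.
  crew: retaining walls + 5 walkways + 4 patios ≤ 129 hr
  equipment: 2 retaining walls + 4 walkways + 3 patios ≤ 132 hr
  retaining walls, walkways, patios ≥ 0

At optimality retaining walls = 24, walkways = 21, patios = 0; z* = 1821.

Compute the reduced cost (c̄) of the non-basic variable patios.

Both crew and equipment are binding at x*.
From A_Bᵀ y = c: 1·y_crew + 2·y_equipment = 19; 5·y_crew + 4·y_equipment = 65.
This yields shadow prices y_crew = 9, y_equipment = 5.
Reduced cost of patios: c₃ − yᵀa₃ = 44 − (9·4 + 5·3) = 44 − 51 = -7.

-7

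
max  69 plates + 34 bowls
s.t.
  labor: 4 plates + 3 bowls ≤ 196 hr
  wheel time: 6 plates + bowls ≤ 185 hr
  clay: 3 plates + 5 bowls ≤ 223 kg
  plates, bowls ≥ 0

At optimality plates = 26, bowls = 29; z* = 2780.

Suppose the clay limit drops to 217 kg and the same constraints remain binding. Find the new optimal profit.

2750

Binding: wheel time and clay. Non-binding: labor (5 unused).
Since labor is not tight, its dual is 0.
The binding rows give the dual system: 6·y_wheel time + 3·y_clay = 69 and 1·y_wheel time + 5·y_clay = 34.
→ y_wheel time = 9 and y_clay = 5.
Δz = y_clay·Δb = 5 × (-6) = -30, so new z* = 2780 − 30 = 2750.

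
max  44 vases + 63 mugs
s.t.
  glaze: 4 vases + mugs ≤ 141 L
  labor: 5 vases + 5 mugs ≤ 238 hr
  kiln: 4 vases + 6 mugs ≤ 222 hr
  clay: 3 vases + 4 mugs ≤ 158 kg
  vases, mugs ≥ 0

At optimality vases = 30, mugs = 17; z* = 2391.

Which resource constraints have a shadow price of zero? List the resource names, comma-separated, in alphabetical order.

glaze: 137/141 (slack 4)
labor: 235/238 (slack 3)
kiln: 222/222 (binding)
clay: 158/158 (binding)
By complementary slackness, a constraint with positive slack has shadow price 0 → glaze, labor.

glaze, labor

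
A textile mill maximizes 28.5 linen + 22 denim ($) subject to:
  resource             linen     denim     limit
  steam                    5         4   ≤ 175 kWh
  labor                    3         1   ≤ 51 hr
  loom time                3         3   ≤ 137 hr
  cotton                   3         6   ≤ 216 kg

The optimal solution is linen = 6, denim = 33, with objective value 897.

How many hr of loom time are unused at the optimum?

20

loom time used = 3·6 + 3·33 = 117; slack = 137 − 117 = 20.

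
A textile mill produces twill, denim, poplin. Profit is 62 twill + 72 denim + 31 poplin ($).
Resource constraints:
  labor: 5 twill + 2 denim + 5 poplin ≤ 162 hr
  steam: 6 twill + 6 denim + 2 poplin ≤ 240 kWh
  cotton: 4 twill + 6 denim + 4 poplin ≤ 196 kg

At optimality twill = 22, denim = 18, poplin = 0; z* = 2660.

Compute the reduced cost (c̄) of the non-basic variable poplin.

-3

Check each constraint at x*: labor 146/162 (slack 16); steam 240/240 (tight); cotton 196/196 (tight).
Since labor is not tight, its dual is 0.
From A_Bᵀ y = c: 6·y_steam + 4·y_cotton = 62; 6·y_steam + 6·y_cotton = 72.
This yields shadow prices y_steam = 7, y_cotton = 5.
Reduced cost of poplin: c₃ − yᵀa₃ = 31 − (7·2 + 5·4) = 31 − 34 = -3.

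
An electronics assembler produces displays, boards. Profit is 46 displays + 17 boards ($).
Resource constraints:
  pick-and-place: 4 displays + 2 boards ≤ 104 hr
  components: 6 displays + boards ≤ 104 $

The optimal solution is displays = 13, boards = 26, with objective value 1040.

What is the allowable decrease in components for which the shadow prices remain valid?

52

Binding constraints: pick-and-place, components. The basis is B = [[4,2],[6,1]] with det -8.
Per unit decrease in components, x* moves by d = (-0.25, 0.5).
The basis stays optimal until displays reaches 0; allowable decrease = 52 $.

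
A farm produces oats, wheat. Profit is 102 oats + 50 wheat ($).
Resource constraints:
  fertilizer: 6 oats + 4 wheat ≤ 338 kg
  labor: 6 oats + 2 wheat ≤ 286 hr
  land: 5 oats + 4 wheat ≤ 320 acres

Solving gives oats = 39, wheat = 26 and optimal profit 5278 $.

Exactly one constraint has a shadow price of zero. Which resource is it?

land

fertilizer: 338/338 (binding)
labor: 286/286 (binding)
land: 299/320 (slack 21)
By complementary slackness, a constraint with positive slack has shadow price 0 → land.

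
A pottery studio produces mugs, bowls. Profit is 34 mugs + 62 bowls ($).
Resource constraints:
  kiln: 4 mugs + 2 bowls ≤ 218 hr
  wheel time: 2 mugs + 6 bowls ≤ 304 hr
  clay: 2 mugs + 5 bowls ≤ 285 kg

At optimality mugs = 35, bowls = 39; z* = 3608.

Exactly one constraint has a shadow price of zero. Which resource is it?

clay

kiln: 218/218 (binding)
wheel time: 304/304 (binding)
clay: 265/285 (slack 20)
By complementary slackness, a constraint with positive slack has shadow price 0 → clay.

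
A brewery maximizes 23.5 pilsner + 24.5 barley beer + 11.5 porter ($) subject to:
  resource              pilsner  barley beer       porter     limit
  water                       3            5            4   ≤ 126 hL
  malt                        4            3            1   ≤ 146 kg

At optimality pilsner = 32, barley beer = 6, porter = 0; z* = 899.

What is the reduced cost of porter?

Both water and malt are binding at x*.
The binding rows give the dual system: 3·y_water + 4·y_malt = 23.5 and 5·y_water + 3·y_malt = 24.5.
This yields shadow prices y_water = 2.5, y_malt = 4.
Reduced cost of porter: c₃ − yᵀa₃ = 11.5 − (2.5·4 + 4·1) = 11.5 − 14 = -2.5.

-2.5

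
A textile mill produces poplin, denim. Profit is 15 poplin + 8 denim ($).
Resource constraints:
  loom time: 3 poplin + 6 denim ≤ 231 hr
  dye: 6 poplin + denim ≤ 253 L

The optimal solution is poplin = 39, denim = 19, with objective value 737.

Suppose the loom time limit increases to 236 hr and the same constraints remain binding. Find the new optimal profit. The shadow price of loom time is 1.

742

Δb = 5, so new z* = 737 + (1)·(5) = 737 + 5 = 742.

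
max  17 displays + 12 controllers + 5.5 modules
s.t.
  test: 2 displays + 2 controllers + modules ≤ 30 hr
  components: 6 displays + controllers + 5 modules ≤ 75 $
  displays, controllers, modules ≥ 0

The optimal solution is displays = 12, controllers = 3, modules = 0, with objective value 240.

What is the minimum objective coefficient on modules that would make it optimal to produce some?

10.5

Check each constraint at x*: test 30/30 (tight); components 75/75 (tight).
The binding rows give the dual system: 2·y_test + 6·y_components = 17 and 2·y_test + 1·y_components = 12.
Solving: y_test = 5.5, y_components = 1.
modules enters the basis when its profit ≥ yᵀa₃ = 5.5·1 + 1·5 = 10.5.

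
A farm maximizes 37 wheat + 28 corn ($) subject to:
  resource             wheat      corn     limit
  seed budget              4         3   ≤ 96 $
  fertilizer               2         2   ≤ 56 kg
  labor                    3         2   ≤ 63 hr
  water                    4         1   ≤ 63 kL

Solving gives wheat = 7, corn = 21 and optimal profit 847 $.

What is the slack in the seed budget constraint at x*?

5

seed budget used = 4·7 + 3·21 = 91; slack = 96 − 91 = 5.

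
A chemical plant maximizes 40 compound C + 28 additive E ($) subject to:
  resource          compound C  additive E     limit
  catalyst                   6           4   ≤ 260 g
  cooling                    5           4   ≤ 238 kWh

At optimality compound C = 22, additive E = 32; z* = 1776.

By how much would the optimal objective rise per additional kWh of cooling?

2

Check each constraint at x*: catalyst 260/260 (tight); cooling 238/238 (tight).
From A_Bᵀ y = c: 6·y_catalyst + 5·y_cooling = 40; 4·y_catalyst + 4·y_cooling = 28.
→ y_catalyst = 5 and y_cooling = 2.
Shadow price of cooling = 2.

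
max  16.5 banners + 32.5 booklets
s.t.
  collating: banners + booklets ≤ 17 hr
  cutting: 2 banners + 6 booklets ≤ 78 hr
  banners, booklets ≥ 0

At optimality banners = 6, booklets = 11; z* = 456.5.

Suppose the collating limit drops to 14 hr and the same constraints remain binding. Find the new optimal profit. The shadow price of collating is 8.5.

431

Δb = -3, so new z* = 456.5 + (8.5)·(-3) = 456.5 − 25.5 = 431.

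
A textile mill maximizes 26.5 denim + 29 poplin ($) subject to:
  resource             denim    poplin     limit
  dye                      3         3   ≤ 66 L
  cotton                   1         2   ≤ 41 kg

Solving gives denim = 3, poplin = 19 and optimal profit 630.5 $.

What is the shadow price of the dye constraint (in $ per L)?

Both dye and cotton are binding at x*.
From A_Bᵀ y = c: 3·y_dye + 1·y_cotton = 26.5; 3·y_dye + 2·y_cotton = 29.
→ y_dye = 8 and y_cotton = 2.5.
Shadow price of dye = 8.

8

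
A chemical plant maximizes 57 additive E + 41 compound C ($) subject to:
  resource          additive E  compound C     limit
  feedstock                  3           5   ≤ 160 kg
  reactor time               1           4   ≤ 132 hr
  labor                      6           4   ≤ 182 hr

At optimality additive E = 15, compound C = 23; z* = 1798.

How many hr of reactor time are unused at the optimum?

25

reactor time used = 1·15 + 4·23 = 107; slack = 132 − 107 = 25.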